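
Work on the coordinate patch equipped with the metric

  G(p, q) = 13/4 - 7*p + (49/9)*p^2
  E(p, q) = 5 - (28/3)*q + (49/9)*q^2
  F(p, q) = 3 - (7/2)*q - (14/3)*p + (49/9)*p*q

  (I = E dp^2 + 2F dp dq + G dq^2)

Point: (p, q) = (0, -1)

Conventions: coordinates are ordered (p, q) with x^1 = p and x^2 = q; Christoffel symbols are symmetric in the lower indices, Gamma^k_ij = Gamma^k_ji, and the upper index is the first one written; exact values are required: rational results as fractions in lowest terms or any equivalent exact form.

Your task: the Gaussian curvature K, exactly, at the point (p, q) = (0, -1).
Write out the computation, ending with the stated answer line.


E = 178/9, F = 13/2, G = 13/4, EG - F^2 = 793/36 at the point
E_p = 0, E_q = -182/9, F_p = -91/9, F_q = -7/2, G_p = -7, G_q = 0
E_qq = 98/9, F_pq = 49/9, G_pp = 98/9
Apply the Brioschi formula K = (det M1 - det M2)/(EG - F^2)^2 over the derivative matrices of E, F, G.
M1 = [[-E_qq/2 + F_pq - G_pp/2, E_p/2, F_p - E_q/2], [F_q - G_p/2, E, F], [G_q/2, F, G]] = [[-49/9, 0, 0], [0, 178/9, 13/2], [0, 13/2, 13/4]]; det M1 = -38857/324
M2 = [[0, E_q/2, G_p/2], [E_q/2, E, F], [G_p/2, F, G]] = [[0, -91/9, -7/2], [-91/9, 178/9, 13/2], [-7/2, 13/2, 13/4]]; det M2 = -37093/324
det M1 - det M2 = -49/9; K = -49/9 / (793/36)^2 = -7056/628849

Answer: K = -7056/628849


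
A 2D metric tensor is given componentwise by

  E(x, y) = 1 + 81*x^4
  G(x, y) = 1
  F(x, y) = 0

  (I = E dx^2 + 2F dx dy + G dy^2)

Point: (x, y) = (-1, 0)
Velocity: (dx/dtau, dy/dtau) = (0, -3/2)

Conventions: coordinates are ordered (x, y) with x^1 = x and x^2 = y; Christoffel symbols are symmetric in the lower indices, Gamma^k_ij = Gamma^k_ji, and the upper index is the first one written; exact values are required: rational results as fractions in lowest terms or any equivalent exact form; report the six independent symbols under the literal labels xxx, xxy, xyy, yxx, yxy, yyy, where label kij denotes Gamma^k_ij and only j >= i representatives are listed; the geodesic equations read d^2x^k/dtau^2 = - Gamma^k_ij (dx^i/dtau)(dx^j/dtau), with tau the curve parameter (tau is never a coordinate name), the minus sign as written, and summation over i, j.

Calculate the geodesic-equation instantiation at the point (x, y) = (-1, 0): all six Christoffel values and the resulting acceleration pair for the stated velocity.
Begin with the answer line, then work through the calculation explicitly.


Answer: Gamma_xxx = -81/41, Gamma_xxy = 0, Gamma_xyy = 0, Gamma_yxx = 0, Gamma_yxy = 0, Gamma_yyy = 0; accelerations (d^2x/dtau^2, d^2y/dtau^2) = (0, 0)

E = 82, F = 0, G = 1 at the point
E_x = -324, E_y = 0, F_x = 0, F_y = 0, G_x = 0, G_y = 0
EG - F^2 = 82;  g^inv = (1/82) * [[1, 0], [0, 82]]
first-kind symbols [ij,l] = (1/2)(d_i g_jl + d_j g_il - d_l g_ij): [xx,x] = E_x/2 = -162, [xx,y] = F_x - E_y/2 = 0, [xy,x] = E_y/2 = 0, [xy,y] = G_x/2 = 0, [yy,x] = F_y - G_x/2 = 0, [yy,y] = G_y/2 = 0
Gamma^x_ij = (G*[ij,x] - F*[ij,y])/(EG - F^2), Gamma^y_ij = (E*[ij,y] - F*[ij,x])/(EG - F^2)
Gamma_xxx = -81/41, Gamma_xxy = 0, Gamma_xyy = 0, Gamma_yxx = 0, Gamma_yxy = 0, Gamma_yyy = 0
d^2x/dtau^2 = -(Gamma_xxx*(0)^2 + 2*Gamma_xxy*(0)*(-3/2) + Gamma_xyy*(-3/2)^2) = 0
d^2y/dtau^2 = -(Gamma_yxx*(0)^2 + 2*Gamma_yxy*(0)*(-3/2) + Gamma_yyy*(-3/2)^2) = 0


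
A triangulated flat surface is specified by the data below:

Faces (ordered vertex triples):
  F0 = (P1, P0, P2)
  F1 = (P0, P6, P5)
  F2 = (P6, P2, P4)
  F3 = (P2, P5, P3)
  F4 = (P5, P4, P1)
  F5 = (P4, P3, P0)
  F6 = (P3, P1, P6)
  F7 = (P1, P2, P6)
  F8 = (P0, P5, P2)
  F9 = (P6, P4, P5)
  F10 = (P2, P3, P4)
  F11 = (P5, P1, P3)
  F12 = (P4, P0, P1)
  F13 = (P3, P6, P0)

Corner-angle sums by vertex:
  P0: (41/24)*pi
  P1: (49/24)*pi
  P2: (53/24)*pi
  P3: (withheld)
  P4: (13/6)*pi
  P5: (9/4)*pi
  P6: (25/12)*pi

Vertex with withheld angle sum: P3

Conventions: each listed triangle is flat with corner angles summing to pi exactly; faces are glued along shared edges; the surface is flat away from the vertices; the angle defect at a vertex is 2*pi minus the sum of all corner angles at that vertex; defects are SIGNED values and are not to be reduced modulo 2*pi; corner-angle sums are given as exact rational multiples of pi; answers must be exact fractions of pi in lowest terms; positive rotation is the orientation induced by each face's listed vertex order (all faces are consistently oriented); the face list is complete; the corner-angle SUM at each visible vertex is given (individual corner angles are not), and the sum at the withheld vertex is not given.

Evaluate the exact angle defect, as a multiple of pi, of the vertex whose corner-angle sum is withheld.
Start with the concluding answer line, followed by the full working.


Answer: defect(P3) = (11/24)*pi

V = 7, E = 21, F = 14; chi = V - E + F = 0
Gauss-Bonnet: total defect = 2*pi*chi = 0; visible defects sum to (-11/24)*pi


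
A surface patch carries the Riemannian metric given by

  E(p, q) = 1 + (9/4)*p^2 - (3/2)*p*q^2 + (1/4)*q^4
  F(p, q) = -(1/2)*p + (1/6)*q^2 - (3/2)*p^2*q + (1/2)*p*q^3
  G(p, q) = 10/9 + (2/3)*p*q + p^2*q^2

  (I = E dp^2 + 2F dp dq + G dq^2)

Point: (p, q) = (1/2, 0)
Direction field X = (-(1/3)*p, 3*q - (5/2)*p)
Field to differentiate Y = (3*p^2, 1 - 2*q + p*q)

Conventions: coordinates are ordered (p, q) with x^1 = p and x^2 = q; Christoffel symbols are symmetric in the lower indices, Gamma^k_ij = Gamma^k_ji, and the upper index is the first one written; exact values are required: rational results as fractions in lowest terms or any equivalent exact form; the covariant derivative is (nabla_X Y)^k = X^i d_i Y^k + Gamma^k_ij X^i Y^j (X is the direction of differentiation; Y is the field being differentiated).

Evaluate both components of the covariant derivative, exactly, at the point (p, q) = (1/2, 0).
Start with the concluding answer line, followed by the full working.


Answer: (nabla_X Y)^p = -293/964, (nabla_X Y)^q = 3447/1928

E = 25/16, F = -1/4, G = 10/9 at the point
E_p = 9/4, E_q = 0, F_p = -1/2, F_q = -3/8, G_p = 0, G_q = 1/3
EG - F^2 = 241/144;  g^inv = (144/241) * [[10/9, 1/4], [1/4, 25/16]]
first-kind symbols [ij,l] = (1/2)(d_i g_jl + d_j g_il - d_l g_ij): [pp,p] = E_p/2 = 9/8, [pp,q] = F_p - E_q/2 = -1/2, [pq,p] = E_q/2 = 0, [pq,q] = G_p/2 = 0, [qq,p] = F_q - G_p/2 = -3/8, [qq,q] = G_q/2 = 1/6
Gamma^p_ij = (G*[ij,p] - F*[ij,q])/(EG - F^2), Gamma^q_ij = (E*[ij,q] - F*[ij,p])/(EG - F^2)
Gamma_ppp = 162/241, Gamma_ppq = 0, Gamma_pqq = -54/241, Gamma_qpp = -72/241, Gamma_qpq = 0, Gamma_qqq = 24/241
X = (-1/6, -5/4), Y = (3/4, 1) at the point


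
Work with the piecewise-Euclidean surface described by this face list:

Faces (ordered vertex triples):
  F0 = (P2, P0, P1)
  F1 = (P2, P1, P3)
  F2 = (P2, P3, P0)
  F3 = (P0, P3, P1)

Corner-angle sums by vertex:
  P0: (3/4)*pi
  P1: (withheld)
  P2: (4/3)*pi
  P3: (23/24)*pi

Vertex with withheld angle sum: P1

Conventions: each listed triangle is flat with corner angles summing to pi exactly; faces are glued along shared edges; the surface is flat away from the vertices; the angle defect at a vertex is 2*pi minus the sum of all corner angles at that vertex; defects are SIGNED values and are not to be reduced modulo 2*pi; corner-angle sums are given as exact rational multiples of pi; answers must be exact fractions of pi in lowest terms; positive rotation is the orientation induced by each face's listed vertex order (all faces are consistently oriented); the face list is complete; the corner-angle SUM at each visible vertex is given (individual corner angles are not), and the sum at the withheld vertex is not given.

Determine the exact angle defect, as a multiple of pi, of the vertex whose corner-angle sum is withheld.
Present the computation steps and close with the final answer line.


V = 4, E = 6, F = 4; chi = V - E + F = 2
Gauss-Bonnet: total defect = 2*pi*chi = 4*pi; visible defects sum to (71/24)*pi

Answer: defect(P1) = (25/24)*pi


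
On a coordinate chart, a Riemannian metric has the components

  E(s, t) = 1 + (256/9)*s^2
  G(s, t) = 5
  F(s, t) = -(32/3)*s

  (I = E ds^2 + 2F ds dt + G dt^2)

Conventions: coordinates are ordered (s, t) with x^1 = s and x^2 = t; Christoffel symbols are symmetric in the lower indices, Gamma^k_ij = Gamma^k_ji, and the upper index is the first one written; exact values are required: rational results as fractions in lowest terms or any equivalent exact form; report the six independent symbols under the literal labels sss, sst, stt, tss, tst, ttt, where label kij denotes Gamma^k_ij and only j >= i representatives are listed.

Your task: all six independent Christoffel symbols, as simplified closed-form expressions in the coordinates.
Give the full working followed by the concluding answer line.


E = 1 + (256/9)*s^2; F = -(32/3)*s; G = 5
Gamma^k_ij = (1/2) g^{kl} (d_i g_jl + d_j g_il - d_l g_ij), with g^inv = (1/(EG-F^2)) [[G, -F], [-F, E]]
first partials: E_s = (512/9)*s, E_t = 0, F_s = -32/3, F_t = 0, G_s = 0, G_t = 0
D = EG - F^2 = 5 + (256/9)*s^2
expanded: Gamma^s_ss = (G E_s - 2F F_s + F E_t)/(2D), Gamma^s_st = (G E_t - F G_s)/(2D), Gamma^s_tt = (2G F_t - G G_s - F G_t)/(2D), Gamma^t_ss = (2E F_s - E E_t - F E_s)/(2D), Gamma^t_st = (E G_s - F E_t)/(2D), Gamma^t_tt = (E G_t - 2F F_t + F G_s)/(2D); substitute and cancel common factors

Answer: Gamma_sss = 256*s/(256*s^2 + 45), Gamma_sst = 0, Gamma_stt = 0, Gamma_tss = -96/(256*s^2 + 45), Gamma_tst = 0, Gamma_ttt = 0


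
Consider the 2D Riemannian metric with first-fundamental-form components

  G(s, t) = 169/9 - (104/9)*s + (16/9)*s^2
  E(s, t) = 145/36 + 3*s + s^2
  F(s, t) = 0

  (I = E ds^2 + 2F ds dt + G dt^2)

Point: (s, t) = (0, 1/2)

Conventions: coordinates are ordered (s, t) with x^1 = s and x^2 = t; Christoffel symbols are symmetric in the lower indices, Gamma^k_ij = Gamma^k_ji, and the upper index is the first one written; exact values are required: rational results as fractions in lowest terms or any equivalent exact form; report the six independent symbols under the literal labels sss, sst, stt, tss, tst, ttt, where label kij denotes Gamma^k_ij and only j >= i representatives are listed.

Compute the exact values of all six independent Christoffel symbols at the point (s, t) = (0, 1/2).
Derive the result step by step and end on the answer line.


E = 145/36, F = 0, G = 169/9 at the point
E_s = 3, E_t = 0, F_s = 0, F_t = 0, G_s = -104/9, G_t = 0
EG - F^2 = 24505/324;  g^inv = (324/24505) * [[169/9, 0], [0, 145/36]]
first-kind symbols [ij,l] = (1/2)(d_i g_jl + d_j g_il - d_l g_ij): [ss,s] = E_s/2 = 3/2, [ss,t] = F_s - E_t/2 = 0, [st,s] = E_t/2 = 0, [st,t] = G_s/2 = -52/9, [tt,s] = F_t - G_s/2 = 52/9, [tt,t] = G_t/2 = 0
Gamma^s_ij = (G*[ij,s] - F*[ij,t])/(EG - F^2), Gamma^t_ij = (E*[ij,t] - F*[ij,s])/(EG - F^2)

Answer: Gamma_sss = 54/145, Gamma_sst = 0, Gamma_stt = 208/145, Gamma_tss = 0, Gamma_tst = -4/13, Gamma_ttt = 0


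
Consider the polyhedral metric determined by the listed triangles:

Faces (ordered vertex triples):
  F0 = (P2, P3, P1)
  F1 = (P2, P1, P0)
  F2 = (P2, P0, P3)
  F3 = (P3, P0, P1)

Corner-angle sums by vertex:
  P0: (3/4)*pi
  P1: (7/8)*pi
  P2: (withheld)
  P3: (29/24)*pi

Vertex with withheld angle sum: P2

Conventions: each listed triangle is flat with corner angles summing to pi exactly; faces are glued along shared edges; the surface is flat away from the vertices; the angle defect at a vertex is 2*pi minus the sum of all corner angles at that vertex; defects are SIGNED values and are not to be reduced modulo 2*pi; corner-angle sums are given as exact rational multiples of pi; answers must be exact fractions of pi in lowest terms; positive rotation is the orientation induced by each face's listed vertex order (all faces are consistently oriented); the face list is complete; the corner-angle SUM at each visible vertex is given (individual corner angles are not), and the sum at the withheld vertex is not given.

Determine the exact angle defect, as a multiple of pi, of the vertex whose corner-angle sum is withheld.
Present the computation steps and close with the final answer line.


V = 4, E = 6, F = 4; chi = V - E + F = 2
Gauss-Bonnet: total defect = 2*pi*chi = 4*pi; visible defects sum to (19/6)*pi

Answer: defect(P2) = (5/6)*pi


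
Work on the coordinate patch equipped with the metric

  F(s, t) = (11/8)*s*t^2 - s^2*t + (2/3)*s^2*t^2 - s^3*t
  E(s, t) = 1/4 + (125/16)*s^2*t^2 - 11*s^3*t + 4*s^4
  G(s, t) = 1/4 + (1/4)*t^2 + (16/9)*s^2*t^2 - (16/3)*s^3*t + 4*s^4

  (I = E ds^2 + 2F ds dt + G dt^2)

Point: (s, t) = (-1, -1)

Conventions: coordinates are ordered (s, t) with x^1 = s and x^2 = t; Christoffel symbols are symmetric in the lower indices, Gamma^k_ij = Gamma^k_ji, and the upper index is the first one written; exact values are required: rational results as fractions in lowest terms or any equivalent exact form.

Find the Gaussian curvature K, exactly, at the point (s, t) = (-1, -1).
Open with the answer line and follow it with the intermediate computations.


Answer: K = -144192/4913

E = 17/16, F = -17/24, G = 17/18, EG - F^2 = 289/576 at the point
E_s = 11/8, E_t = -37/8, F_s = 25/24, F_t = 17/12, G_s = -32/9, G_t = 23/18
E_tt = 125/8, F_st = -13/12, G_ss = 176/9
Evaluate Brioschi's two determinant matrices M1, M2 and divide by (EG - F^2)^2.
M1 = [[-E_tt/2 + F_st - G_ss/2, E_s/2, F_s - E_t/2], [F_t - G_s/2, E, F], [G_t/2, F, G]] = [[-2689/144, 11/16, 161/48], [115/36, 17/16, -17/24], [23/36, -17/24, 17/18]]; det M1 = -896665/41472
M2 = [[0, E_t/2, G_s/2], [E_t/2, E, F], [G_s/2, F, G]] = [[0, -37/16, -16/9], [-37/16, 17/16, -17/24], [-16/9, -17/24, 17/18]]; det M2 = -590257/41472
det M1 - det M2 = -12767/1728; K = -12767/1728 / (289/576)^2 = -144192/4913


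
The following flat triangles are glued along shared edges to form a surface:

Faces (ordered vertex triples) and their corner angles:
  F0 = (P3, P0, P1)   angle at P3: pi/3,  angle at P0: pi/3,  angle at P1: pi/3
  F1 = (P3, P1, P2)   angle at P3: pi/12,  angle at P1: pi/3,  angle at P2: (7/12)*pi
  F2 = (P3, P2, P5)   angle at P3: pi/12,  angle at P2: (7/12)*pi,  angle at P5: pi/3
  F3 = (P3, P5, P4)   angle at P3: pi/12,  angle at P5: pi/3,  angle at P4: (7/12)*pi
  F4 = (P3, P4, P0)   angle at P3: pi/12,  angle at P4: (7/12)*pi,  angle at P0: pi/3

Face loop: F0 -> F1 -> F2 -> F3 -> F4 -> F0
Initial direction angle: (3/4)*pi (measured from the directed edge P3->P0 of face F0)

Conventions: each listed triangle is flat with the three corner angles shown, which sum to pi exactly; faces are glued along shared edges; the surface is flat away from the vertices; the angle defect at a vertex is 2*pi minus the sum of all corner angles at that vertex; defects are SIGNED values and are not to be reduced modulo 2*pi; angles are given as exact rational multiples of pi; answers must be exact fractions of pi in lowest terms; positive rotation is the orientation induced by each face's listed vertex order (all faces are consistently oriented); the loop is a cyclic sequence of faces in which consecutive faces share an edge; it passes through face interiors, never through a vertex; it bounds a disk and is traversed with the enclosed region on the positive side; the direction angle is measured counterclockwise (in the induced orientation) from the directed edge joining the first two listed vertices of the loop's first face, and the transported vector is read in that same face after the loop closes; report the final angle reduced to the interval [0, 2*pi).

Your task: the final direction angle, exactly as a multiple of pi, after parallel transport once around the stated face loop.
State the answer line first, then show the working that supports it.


Answer: final direction angle = pi/12

enclosed vertex P3: corner angles sum to (2/3)*pi, defect = 2*pi - (2/3)*pi = (4/3)*pi
final direction = starting direction + enclosed defect total, reduced mod 2*pi (induced orientation)
final angle = (3/4)*pi + (4/3)*pi = pi/12 (mod 2*pi)


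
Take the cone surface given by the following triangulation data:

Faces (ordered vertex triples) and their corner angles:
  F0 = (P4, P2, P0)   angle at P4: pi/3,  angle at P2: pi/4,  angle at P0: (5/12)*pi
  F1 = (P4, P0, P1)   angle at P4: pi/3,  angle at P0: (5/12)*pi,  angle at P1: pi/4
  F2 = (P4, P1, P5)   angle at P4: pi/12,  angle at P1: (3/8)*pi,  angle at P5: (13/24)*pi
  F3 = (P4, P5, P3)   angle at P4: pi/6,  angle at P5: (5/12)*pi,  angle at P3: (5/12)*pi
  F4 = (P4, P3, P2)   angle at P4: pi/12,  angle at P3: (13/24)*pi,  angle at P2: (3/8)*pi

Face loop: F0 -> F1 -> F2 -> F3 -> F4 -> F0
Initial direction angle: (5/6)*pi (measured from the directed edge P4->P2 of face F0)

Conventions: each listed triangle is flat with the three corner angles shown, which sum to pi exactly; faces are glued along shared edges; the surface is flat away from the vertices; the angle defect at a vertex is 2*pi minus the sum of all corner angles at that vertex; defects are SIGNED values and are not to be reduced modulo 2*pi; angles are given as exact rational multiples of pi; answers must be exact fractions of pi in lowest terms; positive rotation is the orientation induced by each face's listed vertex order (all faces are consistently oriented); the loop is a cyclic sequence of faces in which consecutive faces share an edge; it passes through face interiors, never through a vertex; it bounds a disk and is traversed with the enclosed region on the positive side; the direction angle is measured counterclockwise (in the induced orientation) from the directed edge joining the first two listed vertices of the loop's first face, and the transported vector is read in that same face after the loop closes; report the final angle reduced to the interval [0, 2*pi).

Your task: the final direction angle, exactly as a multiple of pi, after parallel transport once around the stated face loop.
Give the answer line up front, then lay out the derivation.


Answer: final direction angle = (11/6)*pi

enclosed vertex P4: corner angles sum to pi, defect = 2*pi - pi = pi
holonomy = initial angle + sum of enclosed defects (mod 2*pi), positive in the induced orientation
final angle = (5/6)*pi + pi = (11/6)*pi (mod 2*pi)


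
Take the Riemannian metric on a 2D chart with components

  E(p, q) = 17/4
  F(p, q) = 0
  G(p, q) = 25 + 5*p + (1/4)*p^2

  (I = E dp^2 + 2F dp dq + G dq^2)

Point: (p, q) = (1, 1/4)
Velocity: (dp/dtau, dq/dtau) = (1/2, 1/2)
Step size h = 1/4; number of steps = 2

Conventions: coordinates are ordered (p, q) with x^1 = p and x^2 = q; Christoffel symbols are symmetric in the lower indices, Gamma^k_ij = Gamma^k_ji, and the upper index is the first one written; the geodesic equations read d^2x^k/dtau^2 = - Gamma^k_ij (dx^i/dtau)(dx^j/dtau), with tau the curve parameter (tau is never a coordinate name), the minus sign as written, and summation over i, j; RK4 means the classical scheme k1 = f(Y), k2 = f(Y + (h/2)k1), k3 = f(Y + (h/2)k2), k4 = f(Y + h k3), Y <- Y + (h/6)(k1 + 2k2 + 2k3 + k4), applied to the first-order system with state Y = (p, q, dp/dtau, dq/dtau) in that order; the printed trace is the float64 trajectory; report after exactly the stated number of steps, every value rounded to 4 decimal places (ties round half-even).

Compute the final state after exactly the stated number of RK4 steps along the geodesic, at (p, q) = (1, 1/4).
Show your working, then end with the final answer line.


f(Y) = (dp/dtau, dq/dtau, -Gamma^p_ij Y'^i Y'^j, -Gamma^q_ij Y'^i Y'^j) with the Gammas evaluated at the stage position; h = 0.250000; intermediate values shown to 6 dp
step 0: p = 1.0000, q = 0.2500, dp/dtau = 0.5000, dq/dtau = 0.5000
step 1:
  k1: at (p, q) = (1.000000, 0.250000), (dp/dtau, dq/dtau) = (0.500000, 0.500000); Gamma_ppp = 0.000000, Gamma_ppq = 0.000000, Gamma_pqq = -0.647059, Gamma_qpp = 0.000000, Gamma_qpq = 0.090909, Gamma_qqq = 0.000000; k1 = (0.500000, 0.500000, 0.161765, -0.045455)
  k2: at (p, q) = (1.062500, 0.312500), (dp/dtau, dq/dtau) = (0.520221, 0.494318); Gamma_ppp = 0.000000, Gamma_ppq = 0.000000, Gamma_pqq = -0.650735, Gamma_qpp = 0.000000, Gamma_qpq = 0.090395, Gamma_qqq = 0.000000; k2 = (0.520221, 0.494318, 0.159007, -0.046491)
  k3: at (p, q) = (1.065028, 0.311790), (dp/dtau, dq/dtau) = (0.519876, 0.494189); Gamma_ppp = 0.000000, Gamma_ppq = 0.000000, Gamma_pqq = -0.650884, Gamma_qpp = 0.000000, Gamma_qpq = 0.090375, Gamma_qqq = 0.000000; k3 = (0.519876, 0.494189, 0.158960, -0.046438)
  k4: at (p, q) = (1.129969, 0.373547), (dp/dtau, dq/dtau) = (0.539740, 0.488391); Gamma_ppp = 0.000000, Gamma_ppq = 0.000000, Gamma_pqq = -0.654704, Gamma_qpp = 0.000000, Gamma_qpq = 0.089848, Gamma_qqq = 0.000000; k4 = (0.539740, 0.488391, 0.156164, -0.047368)
  Y <- Y + (h/6)(k1 + 2k2 + 2k3 + k4): p = 1.1300, q = 0.3736, dp/dtau = 0.5397, dq/dtau = 0.4884
step 2:
  k1: at (p, q) = (1.129997, 0.373559), (dp/dtau, dq/dtau) = (0.539744, 0.488388); Gamma_ppp = 0.000000, Gamma_ppq = 0.000000, Gamma_pqq = -0.654706, Gamma_qpp = 0.000000, Gamma_qpq = 0.089847, Gamma_qqq = 0.000000; k1 = (0.539744, 0.488388, 0.156162, -0.047368)
  k2: at (p, q) = (1.197465, 0.434607), (dp/dtau, dq/dtau) = (0.559265, 0.482467); Gamma_ppp = 0.000000, Gamma_ppq = 0.000000, Gamma_pqq = -0.658674, Gamma_qpp = 0.000000, Gamma_qpq = 0.089306, Gamma_qqq = 0.000000; k2 = (0.559265, 0.482467, 0.153323, -0.048194)
  k3: at (p, q) = (1.199905, 0.433867), (dp/dtau, dq/dtau) = (0.558910, 0.482364); Gamma_ppp = 0.000000, Gamma_ppq = 0.000000, Gamma_pqq = -0.658818, Gamma_qpp = 0.000000, Gamma_qpq = 0.089286, Gamma_qqq = 0.000000; k3 = (0.558910, 0.482364, 0.153291, -0.048143)
  k4: at (p, q) = (1.269725, 0.494150), (dp/dtau, dq/dtau) = (0.578067, 0.476353); Gamma_ppp = 0.000000, Gamma_ppq = 0.000000, Gamma_pqq = -0.662925, Gamma_qpp = 0.000000, Gamma_qpq = 0.088733, Gamma_qqq = 0.000000; k4 = (0.578067, 0.476353, 0.150425, -0.048868)
  Y <- Y + (h/6)(k1 + 2k2 + 2k3 + k4): p = 1.2698, q = 0.4942, dp/dtau = 0.5781, dq/dtau = 0.4764

Answer: p = 1.2698, q = 0.4942, dp/dtau = 0.5781, dq/dtau = 0.4764


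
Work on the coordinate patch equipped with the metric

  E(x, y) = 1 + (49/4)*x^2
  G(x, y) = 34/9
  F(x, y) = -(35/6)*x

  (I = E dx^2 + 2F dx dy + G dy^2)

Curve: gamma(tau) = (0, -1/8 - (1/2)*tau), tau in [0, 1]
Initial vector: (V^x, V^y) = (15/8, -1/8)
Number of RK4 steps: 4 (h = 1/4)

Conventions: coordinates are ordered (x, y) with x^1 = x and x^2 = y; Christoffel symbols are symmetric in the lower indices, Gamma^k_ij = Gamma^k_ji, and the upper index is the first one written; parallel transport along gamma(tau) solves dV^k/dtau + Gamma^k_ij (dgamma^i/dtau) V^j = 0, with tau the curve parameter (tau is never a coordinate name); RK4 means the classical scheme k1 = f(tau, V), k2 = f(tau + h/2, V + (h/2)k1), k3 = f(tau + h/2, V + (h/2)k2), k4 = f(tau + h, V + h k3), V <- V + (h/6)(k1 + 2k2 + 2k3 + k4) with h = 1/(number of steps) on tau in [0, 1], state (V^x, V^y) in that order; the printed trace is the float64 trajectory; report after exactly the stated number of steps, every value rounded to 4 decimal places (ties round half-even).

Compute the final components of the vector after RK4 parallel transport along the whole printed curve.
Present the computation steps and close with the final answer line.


gamma'(tau) = (0, -1/2); f(tau, V)^k = -Gamma^k_ij(gamma(tau)) gamma'^i(tau) V^j; h = 1/4; intermediate values shown to 6 dp
curve data and Christoffel symbols at the stage parameters:
  tau = 0.000000: gamma = (0.000000, -0.125000), gamma' = (0.000000, -0.500000); Gamma_xxx = 0.000000, Gamma_xxy = 0.000000, Gamma_xyy = 0.000000, Gamma_yxx = -1.544118, Gamma_yxy = 0.000000, Gamma_yyy = 0.000000
  tau = 0.125000: gamma = (0.000000, -0.187500), gamma' = (0.000000, -0.500000); Gamma_xxx = 0.000000, Gamma_xxy = 0.000000, Gamma_xyy = 0.000000, Gamma_yxx = -1.544118, Gamma_yxy = 0.000000, Gamma_yyy = 0.000000
  tau = 0.250000: gamma = (0.000000, -0.250000), gamma' = (0.000000, -0.500000); Gamma_xxx = 0.000000, Gamma_xxy = 0.000000, Gamma_xyy = 0.000000, Gamma_yxx = -1.544118, Gamma_yxy = 0.000000, Gamma_yyy = 0.000000
  tau = 0.375000: gamma = (0.000000, -0.312500), gamma' = (0.000000, -0.500000); Gamma_xxx = 0.000000, Gamma_xxy = 0.000000, Gamma_xyy = 0.000000, Gamma_yxx = -1.544118, Gamma_yxy = 0.000000, Gamma_yyy = 0.000000
  tau = 0.500000: gamma = (0.000000, -0.375000), gamma' = (0.000000, -0.500000); Gamma_xxx = 0.000000, Gamma_xxy = 0.000000, Gamma_xyy = 0.000000, Gamma_yxx = -1.544118, Gamma_yxy = 0.000000, Gamma_yyy = 0.000000
  tau = 0.625000: gamma = (0.000000, -0.437500), gamma' = (0.000000, -0.500000); Gamma_xxx = 0.000000, Gamma_xxy = 0.000000, Gamma_xyy = 0.000000, Gamma_yxx = -1.544118, Gamma_yxy = 0.000000, Gamma_yyy = 0.000000
  tau = 0.750000: gamma = (0.000000, -0.500000), gamma' = (0.000000, -0.500000); Gamma_xxx = 0.000000, Gamma_xxy = 0.000000, Gamma_xyy = 0.000000, Gamma_yxx = -1.544118, Gamma_yxy = 0.000000, Gamma_yyy = 0.000000
  tau = 0.875000: gamma = (0.000000, -0.562500), gamma' = (0.000000, -0.500000); Gamma_xxx = 0.000000, Gamma_xxy = 0.000000, Gamma_xyy = 0.000000, Gamma_yxx = -1.544118, Gamma_yxy = 0.000000, Gamma_yyy = 0.000000
  tau = 1.000000: gamma = (0.000000, -0.625000), gamma' = (0.000000, -0.500000); Gamma_xxx = 0.000000, Gamma_xxy = 0.000000, Gamma_xyy = 0.000000, Gamma_yxx = -1.544118, Gamma_yxy = 0.000000, Gamma_yyy = 0.000000
step 0: V^x = 1.8750, V^y = -0.1250
step 1: k1 = (0.000000, 0.000000), k2 = (0.000000, 0.000000), k3 = (0.000000, 0.000000), k4 = (0.000000, 0.000000); V <- V + (h/6)(k1 + 2k2 + 2k3 + k4): V^x = 1.8750, V^y = -0.1250
step 2: k1 = (0.000000, 0.000000), k2 = (0.000000, 0.000000), k3 = (0.000000, 0.000000), k4 = (0.000000, 0.000000); V <- V + (h/6)(k1 + 2k2 + 2k3 + k4): V^x = 1.8750, V^y = -0.1250
step 3: k1 = (0.000000, 0.000000), k2 = (0.000000, 0.000000), k3 = (0.000000, 0.000000), k4 = (0.000000, 0.000000); V <- V + (h/6)(k1 + 2k2 + 2k3 + k4): V^x = 1.8750, V^y = -0.1250
step 4: k1 = (0.000000, 0.000000), k2 = (0.000000, 0.000000), k3 = (0.000000, 0.000000), k4 = (0.000000, 0.000000); V <- V + (h/6)(k1 + 2k2 + 2k3 + k4): V^x = 1.8750, V^y = -0.1250

Answer: V^x = 1.8750, V^y = -0.1250


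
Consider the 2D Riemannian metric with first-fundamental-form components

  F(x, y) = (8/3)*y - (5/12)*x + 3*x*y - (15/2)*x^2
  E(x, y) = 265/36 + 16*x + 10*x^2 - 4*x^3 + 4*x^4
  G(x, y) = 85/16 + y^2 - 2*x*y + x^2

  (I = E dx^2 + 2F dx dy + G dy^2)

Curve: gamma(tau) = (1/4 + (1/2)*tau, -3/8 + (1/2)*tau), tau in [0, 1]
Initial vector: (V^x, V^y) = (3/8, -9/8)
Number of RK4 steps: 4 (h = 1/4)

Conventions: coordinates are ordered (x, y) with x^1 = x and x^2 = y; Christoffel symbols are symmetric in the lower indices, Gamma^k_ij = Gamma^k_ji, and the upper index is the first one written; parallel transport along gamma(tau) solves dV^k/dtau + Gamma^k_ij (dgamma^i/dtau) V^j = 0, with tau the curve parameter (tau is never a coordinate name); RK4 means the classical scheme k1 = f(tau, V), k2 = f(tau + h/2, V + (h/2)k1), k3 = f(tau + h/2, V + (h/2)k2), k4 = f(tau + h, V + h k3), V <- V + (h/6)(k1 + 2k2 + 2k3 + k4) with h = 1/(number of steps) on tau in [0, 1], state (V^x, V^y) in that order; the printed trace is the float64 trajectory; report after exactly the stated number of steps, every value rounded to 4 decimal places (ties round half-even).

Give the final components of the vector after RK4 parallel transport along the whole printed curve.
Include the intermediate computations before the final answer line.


gamma'(tau) = (1/2, 1/2); f(tau, V)^k = -Gamma^k_ij(gamma(tau)) gamma'^i(tau) V^j; h = 1/4; intermediate values shown to 6 dp
curve data and Christoffel symbols at the stage parameters:
  tau = 0.000000: gamma = (0.250000, -0.375000), gamma' = (0.500000, 0.500000); Gamma_xxx = 0.752407, Gamma_xxy = 0.017924, Gamma_xyy = 0.228332, Gamma_yxx = -0.683236, Gamma_yxy = 0.115416, Gamma_yyy = -0.035355
  tau = 0.125000: gamma = (0.312500, -0.312500), gamma' = (0.500000, 0.500000); Gamma_xxx = 0.690774, Gamma_xxy = 0.017354, Gamma_xyy = 0.219839, Gamma_yxx = -0.818457, Gamma_yxy = 0.115641, Gamma_yyy = -0.032922
  tau = 0.250000: gamma = (0.375000, -0.250000), gamma' = (0.500000, 0.500000); Gamma_xxx = 0.633740, Gamma_xxy = 0.017121, Gamma_xyy = 0.212043, Gamma_yxx = -0.950972, Gamma_yxy = 0.116070, Gamma_yyy = -0.029322
  tau = 0.375000: gamma = (0.437500, -0.187500), gamma' = (0.500000, 0.500000); Gamma_xxx = 0.580561, Gamma_xxy = 0.017149, Gamma_xyy = 0.204880, Gamma_yxx = -1.081733, Gamma_yxy = 0.116697, Gamma_yyy = -0.024667
  tau = 0.500000: gamma = (0.500000, -0.125000), gamma' = (0.500000, 0.500000); Gamma_xxx = 0.530621, Gamma_xxy = 0.017378, Gamma_xyy = 0.198288, Gamma_yxx = -1.211589, Gamma_yxy = 0.117524, Gamma_yyy = -0.019047
  tau = 0.625000: gamma = (0.562500, -0.062500), gamma' = (0.500000, 0.500000); Gamma_xxx = 0.483405, Gamma_xxy = 0.017769, Gamma_xyy = 0.192209, Gamma_yxx = -1.341313, Gamma_yxy = 0.118561, Gamma_yyy = -0.012541
  tau = 0.750000: gamma = (0.625000, 0.000000), gamma' = (0.500000, 0.500000); Gamma_xxx = 0.438480, Gamma_xxy = 0.018288, Gamma_xyy = 0.186594, Gamma_yxx = -1.471627, Gamma_yxy = 0.119818, Gamma_yyy = -0.005216
  tau = 0.875000: gamma = (0.687500, 0.062500), gamma' = (0.500000, 0.500000); Gamma_xxx = 0.395477, Gamma_xxy = 0.018912, Gamma_xyy = 0.181396, Gamma_yxx = -1.603215, Gamma_yxy = 0.121314, Gamma_yyy = 0.002872
  tau = 1.000000: gamma = (0.750000, 0.125000), gamma' = (0.500000, 0.500000); Gamma_xxx = 0.354083, Gamma_xxy = 0.019622, Gamma_xyy = 0.176573, Gamma_yxx = -1.736740, Gamma_yxy = 0.123065, Gamma_yyy = 0.011674
step 0: V^x = 0.3750, V^y = -1.1250
step 1: k1 = (-0.005918, 0.151501), k2 = (-0.001337, 0.177265), k3 = (-0.001922, 0.177333), k4 = (0.001945, 0.203216); V <- V + (h/6)(k1 + 2k2 + 2k3 + k4): V^x = 0.3746, V^y = -1.0807
step 2: k1 = (0.001931, 0.203235), k2 = (0.005138, 0.229408), k3 = (0.004655, 0.229451), k4 = (0.007397, 0.255921); V <- V + (h/6)(k1 + 2k2 + 2k3 + k4): V^x = 0.3758, V^y = -1.0233
step 3: k1 = (0.007385, 0.255943), k2 = (0.009683, 0.282849), k3 = (0.009258, 0.282846), k4 = (0.011236, 0.310132); V <- V + (h/6)(k1 + 2k2 + 2k3 + k4): V^x = 0.3781, V^y = -0.9526
step 4: k1 = (0.011225, 0.310158), k2 = (0.012885, 0.337950), k3 = (0.012494, 0.337888), k4 = (0.013922, 0.366087); V <- V + (h/6)(k1 + 2k2 + 2k3 + k4): V^x = 0.3813, V^y = -0.8681

Answer: V^x = 0.3813, V^y = -0.8681


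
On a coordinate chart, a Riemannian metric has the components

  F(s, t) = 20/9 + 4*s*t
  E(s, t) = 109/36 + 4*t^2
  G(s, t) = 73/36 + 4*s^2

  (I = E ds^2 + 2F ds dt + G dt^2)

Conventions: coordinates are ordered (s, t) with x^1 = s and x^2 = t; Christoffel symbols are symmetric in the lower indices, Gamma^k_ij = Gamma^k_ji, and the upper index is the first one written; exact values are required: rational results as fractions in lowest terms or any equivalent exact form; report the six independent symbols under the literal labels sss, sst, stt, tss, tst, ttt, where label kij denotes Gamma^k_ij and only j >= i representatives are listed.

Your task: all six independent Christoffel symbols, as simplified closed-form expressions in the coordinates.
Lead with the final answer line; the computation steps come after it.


Answer: Gamma_sss = 0, Gamma_sst = (-1280*s + 1168*t)/(1744*s^2 - 2560*s*t + 1168*t^2 + 173), Gamma_stt = 0, Gamma_tss = 0, Gamma_tst = (1744*s - 1280*t)/(1744*s^2 - 2560*s*t + 1168*t^2 + 173), Gamma_ttt = 0

E = 109/36 + 4*t^2; F = 20/9 + 4*s*t; G = 73/36 + 4*s^2
Gamma^k_ij = (1/2) g^{kl} (d_i g_jl + d_j g_il - d_l g_ij), with g^inv = (1/(EG-F^2)) [[G, -F], [-F, E]]
first partials: E_s = 0, E_t = 8*t, F_s = 4*t, F_t = 4*s, G_s = 8*s, G_t = 0
D = EG - F^2 = 173/144 + (73/9)*t^2 - (160/9)*s*t + (109/9)*s^2
expanded: Gamma^s_ss = (G E_s - 2F F_s + F E_t)/(2D), Gamma^s_st = (G E_t - F G_s)/(2D), Gamma^s_tt = (2G F_t - G G_s - F G_t)/(2D), Gamma^t_ss = (2E F_s - E E_t - F E_s)/(2D), Gamma^t_st = (E G_s - F E_t)/(2D), Gamma^t_tt = (E G_t - 2F F_t + F G_s)/(2D); substitute and cancel common factors


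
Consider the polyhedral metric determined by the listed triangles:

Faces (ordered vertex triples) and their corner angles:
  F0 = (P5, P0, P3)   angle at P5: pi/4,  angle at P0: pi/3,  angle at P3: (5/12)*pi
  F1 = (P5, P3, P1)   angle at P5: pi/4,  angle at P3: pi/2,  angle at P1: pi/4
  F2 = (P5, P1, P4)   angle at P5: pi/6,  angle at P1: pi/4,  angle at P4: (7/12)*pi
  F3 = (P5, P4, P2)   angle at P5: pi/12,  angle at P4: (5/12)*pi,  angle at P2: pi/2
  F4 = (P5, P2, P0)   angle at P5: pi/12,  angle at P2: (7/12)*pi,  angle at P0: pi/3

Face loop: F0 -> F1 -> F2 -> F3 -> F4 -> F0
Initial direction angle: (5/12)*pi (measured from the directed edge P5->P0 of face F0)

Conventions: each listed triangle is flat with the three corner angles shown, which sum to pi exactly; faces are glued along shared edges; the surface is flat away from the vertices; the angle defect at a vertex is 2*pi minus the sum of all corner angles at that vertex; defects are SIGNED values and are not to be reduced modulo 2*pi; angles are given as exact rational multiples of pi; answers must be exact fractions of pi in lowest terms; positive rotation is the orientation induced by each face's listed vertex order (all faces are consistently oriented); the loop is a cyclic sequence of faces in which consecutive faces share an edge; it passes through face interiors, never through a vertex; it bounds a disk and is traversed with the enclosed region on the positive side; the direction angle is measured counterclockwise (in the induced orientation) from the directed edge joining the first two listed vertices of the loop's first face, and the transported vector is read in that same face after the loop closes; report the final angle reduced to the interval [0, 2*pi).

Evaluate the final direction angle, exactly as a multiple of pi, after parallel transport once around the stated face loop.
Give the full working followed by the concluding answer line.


enclosed vertex P5: corner angles sum to (5/6)*pi, defect = 2*pi - (5/6)*pi = (7/6)*pi
transport around the loop rotates by the sum of enclosed defects; add to the initial angle mod 2*pi
final angle = (5/12)*pi + (7/6)*pi = (19/12)*pi (mod 2*pi)

Answer: final direction angle = (19/12)*pi


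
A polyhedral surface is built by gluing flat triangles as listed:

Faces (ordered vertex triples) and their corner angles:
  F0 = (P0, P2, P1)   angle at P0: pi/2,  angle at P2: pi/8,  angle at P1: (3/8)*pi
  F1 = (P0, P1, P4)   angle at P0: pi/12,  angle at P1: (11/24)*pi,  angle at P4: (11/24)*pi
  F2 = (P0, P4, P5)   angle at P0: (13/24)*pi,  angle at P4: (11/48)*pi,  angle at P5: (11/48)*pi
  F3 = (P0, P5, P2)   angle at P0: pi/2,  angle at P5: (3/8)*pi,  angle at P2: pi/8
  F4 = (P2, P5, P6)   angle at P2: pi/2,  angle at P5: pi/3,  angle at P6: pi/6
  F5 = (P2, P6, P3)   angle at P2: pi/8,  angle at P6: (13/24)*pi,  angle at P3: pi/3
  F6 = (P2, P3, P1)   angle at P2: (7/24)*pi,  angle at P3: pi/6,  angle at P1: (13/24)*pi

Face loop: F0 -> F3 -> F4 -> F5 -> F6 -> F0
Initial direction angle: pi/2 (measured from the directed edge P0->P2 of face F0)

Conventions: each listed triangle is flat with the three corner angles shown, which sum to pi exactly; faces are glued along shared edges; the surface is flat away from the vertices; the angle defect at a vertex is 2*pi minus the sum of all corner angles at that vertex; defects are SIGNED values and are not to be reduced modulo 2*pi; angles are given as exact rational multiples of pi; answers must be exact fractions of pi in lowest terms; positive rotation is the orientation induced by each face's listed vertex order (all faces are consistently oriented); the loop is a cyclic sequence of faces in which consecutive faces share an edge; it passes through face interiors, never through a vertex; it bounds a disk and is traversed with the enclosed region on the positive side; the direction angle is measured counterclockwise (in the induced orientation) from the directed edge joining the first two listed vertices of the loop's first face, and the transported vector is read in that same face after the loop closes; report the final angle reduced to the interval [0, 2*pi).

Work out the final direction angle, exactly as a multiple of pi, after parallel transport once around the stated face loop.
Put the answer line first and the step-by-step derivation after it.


Answer: final direction angle = (4/3)*pi

enclosed vertex P2: corner angles sum to (7/6)*pi, defect = 2*pi - (7/6)*pi = (5/6)*pi
final direction = starting direction + enclosed defect total, reduced mod 2*pi (induced orientation)
final angle = pi/2 + (5/6)*pi = (4/3)*pi (mod 2*pi)


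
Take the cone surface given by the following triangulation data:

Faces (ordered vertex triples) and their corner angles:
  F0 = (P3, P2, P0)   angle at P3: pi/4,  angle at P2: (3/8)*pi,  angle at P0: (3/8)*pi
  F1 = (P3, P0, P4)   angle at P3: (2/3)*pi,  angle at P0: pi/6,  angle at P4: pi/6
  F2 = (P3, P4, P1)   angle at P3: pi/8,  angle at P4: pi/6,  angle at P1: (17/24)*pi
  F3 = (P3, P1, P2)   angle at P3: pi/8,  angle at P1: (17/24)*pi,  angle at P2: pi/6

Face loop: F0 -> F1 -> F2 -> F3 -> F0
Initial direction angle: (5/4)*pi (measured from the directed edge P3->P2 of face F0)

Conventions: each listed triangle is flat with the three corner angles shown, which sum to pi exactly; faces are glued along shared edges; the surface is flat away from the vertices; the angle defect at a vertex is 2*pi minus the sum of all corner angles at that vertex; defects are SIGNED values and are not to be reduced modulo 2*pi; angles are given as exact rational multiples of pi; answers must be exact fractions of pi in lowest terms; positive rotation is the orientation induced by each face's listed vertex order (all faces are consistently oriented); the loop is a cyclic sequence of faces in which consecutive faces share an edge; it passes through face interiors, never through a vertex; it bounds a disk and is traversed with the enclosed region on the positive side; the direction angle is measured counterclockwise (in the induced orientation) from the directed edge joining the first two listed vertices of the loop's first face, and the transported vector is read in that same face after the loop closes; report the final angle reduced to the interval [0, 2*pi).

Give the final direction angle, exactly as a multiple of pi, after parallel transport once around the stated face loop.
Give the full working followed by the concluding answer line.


enclosed vertex P3: corner angles sum to (7/6)*pi, defect = 2*pi - (7/6)*pi = (5/6)*pi
the final direction is the initial angle plus the enclosed defects, taken mod 2*pi in the induced orientation
final angle = (5/4)*pi + (5/6)*pi = pi/12 (mod 2*pi)

Answer: final direction angle = pi/12


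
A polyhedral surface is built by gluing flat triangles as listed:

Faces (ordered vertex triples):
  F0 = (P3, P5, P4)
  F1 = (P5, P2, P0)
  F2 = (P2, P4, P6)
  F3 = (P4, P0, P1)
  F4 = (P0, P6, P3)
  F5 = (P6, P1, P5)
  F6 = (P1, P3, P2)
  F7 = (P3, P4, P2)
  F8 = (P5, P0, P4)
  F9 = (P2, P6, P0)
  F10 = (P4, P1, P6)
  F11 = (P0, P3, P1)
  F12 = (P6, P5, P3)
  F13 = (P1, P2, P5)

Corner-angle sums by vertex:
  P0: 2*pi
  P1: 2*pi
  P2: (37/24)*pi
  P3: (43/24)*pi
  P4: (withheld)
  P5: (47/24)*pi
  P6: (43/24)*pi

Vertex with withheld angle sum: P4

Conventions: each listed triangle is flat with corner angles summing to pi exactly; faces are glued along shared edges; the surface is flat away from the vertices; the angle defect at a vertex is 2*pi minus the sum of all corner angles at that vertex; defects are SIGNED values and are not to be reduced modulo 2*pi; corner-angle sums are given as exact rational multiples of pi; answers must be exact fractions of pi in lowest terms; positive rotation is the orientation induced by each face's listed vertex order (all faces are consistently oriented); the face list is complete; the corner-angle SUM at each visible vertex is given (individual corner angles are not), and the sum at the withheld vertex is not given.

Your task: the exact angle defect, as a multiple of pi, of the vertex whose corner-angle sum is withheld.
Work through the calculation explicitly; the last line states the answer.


V = 7, E = 21, F = 14; chi = V - E + F = 0
Gauss-Bonnet: total defect = 2*pi*chi = 0; visible defects sum to (11/12)*pi

Answer: defect(P4) = (-11/12)*pi


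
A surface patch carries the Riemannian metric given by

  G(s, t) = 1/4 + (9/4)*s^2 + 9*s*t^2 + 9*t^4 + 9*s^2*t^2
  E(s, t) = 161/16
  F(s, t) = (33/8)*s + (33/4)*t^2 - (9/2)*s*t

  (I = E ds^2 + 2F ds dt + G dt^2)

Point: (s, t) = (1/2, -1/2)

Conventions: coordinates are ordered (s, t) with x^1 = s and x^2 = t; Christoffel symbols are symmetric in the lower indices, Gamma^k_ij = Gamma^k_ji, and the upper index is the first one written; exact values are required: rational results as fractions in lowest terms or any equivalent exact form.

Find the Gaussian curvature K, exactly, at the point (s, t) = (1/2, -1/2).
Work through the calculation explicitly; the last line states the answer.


E = 161/16, F = 21/4, G = 49/16, EG - F^2 = 833/256 at the point
E_s = 0, E_t = 0, F_s = 51/8, F_t = -21/2, G_s = 27/4, G_t = -45/4
E_tt = 0, F_st = -9/2, G_ss = 9
Using the Brioschi determinant formula for K from the metric derivatives:
M1 = [[-E_tt/2 + F_st - G_ss/2, E_s/2, F_s - E_t/2], [F_t - G_s/2, E, F], [G_t/2, F, G]] = [[-9, 0, 51/8], [-111/8, 161/16, 21/4], [-45/8, 21/4, 49/16]]; det M1 = -136017/1024
M2 = [[0, E_t/2, G_s/2], [E_t/2, E, F], [G_s/2, F, G]] = [[0, 0, 27/8], [0, 161/16, 21/4], [27/8, 21/4, 49/16]]; det M2 = -117369/1024
det M1 - det M2 = -2331/128; K = -2331/128 / (833/256)^2 = -170496/99127

Answer: K = -170496/99127
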